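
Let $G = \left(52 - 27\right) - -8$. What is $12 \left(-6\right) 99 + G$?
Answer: $-7095$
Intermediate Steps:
$G = 33$ ($G = 25 + 8 = 33$)
$12 \left(-6\right) 99 + G = 12 \left(-6\right) 99 + 33 = \left(-72\right) 99 + 33 = -7128 + 33 = -7095$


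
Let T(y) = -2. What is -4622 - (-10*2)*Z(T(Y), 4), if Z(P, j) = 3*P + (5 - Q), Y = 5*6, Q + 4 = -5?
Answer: -4462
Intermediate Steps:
Q = -9 (Q = -4 - 5 = -9)
Y = 30
Z(P, j) = 14 + 3*P (Z(P, j) = 3*P + (5 - 1*(-9)) = 3*P + (5 + 9) = 3*P + 14 = 14 + 3*P)
-4622 - (-10*2)*Z(T(Y), 4) = -4622 - (-10*2)*(14 + 3*(-2)) = -4622 - (-20)*(14 - 6) = -4622 - (-20)*8 = -4622 - 1*(-160) = -4622 + 160 = -4462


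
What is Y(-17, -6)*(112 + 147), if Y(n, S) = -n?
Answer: 4403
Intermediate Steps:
Y(-17, -6)*(112 + 147) = (-1*(-17))*(112 + 147) = 17*259 = 4403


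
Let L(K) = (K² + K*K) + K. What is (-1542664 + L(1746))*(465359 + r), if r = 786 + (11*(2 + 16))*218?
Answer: 2320469865226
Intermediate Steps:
L(K) = K + 2*K² (L(K) = (K² + K²) + K = 2*K² + K = K + 2*K²)
r = 43950 (r = 786 + (11*18)*218 = 786 + 198*218 = 786 + 43164 = 43950)
(-1542664 + L(1746))*(465359 + r) = (-1542664 + 1746*(1 + 2*1746))*(465359 + 43950) = (-1542664 + 1746*(1 + 3492))*509309 = (-1542664 + 1746*3493)*509309 = (-1542664 + 6098778)*509309 = 4556114*509309 = 2320469865226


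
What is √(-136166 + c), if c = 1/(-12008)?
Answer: I*√4908514149658/6004 ≈ 369.01*I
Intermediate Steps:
c = -1/12008 ≈ -8.3278e-5
√(-136166 + c) = √(-136166 - 1/12008) = √(-1635081329/12008) = I*√4908514149658/6004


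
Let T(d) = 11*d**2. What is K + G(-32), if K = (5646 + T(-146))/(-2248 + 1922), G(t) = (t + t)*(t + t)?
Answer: 547587/163 ≈ 3359.4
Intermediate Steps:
G(t) = 4*t**2 (G(t) = (2*t)*(2*t) = 4*t**2)
K = -120061/163 (K = (5646 + 11*(-146)**2)/(-2248 + 1922) = (5646 + 11*21316)/(-326) = (5646 + 234476)*(-1/326) = 240122*(-1/326) = -120061/163 ≈ -736.57)
K + G(-32) = -120061/163 + 4*(-32)**2 = -120061/163 + 4*1024 = -120061/163 + 4096 = 547587/163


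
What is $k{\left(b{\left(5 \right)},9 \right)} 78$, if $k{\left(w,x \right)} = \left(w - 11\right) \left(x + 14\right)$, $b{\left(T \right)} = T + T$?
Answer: $-1794$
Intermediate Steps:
$b{\left(T \right)} = 2 T$
$k{\left(w,x \right)} = \left(-11 + w\right) \left(14 + x\right)$
$k{\left(b{\left(5 \right)},9 \right)} 78 = \left(-154 - 99 + 14 \cdot 2 \cdot 5 + 2 \cdot 5 \cdot 9\right) 78 = \left(-154 - 99 + 14 \cdot 10 + 10 \cdot 9\right) 78 = \left(-154 - 99 + 140 + 90\right) 78 = \left(-23\right) 78 = -1794$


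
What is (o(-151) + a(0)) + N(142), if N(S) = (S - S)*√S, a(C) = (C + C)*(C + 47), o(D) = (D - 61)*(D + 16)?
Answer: 28620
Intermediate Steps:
o(D) = (-61 + D)*(16 + D)
a(C) = 2*C*(47 + C) (a(C) = (2*C)*(47 + C) = 2*C*(47 + C))
N(S) = 0 (N(S) = 0*√S = 0)
(o(-151) + a(0)) + N(142) = ((-976 + (-151)² - 45*(-151)) + 2*0*(47 + 0)) + 0 = ((-976 + 22801 + 6795) + 2*0*47) + 0 = (28620 + 0) + 0 = 28620 + 0 = 28620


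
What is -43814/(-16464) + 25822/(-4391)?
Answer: -116373067/36146712 ≈ -3.2195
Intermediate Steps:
-43814/(-16464) + 25822/(-4391) = -43814*(-1/16464) + 25822*(-1/4391) = 21907/8232 - 25822/4391 = -116373067/36146712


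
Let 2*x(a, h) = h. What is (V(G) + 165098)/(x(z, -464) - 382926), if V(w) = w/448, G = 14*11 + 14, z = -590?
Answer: -1320787/3065264 ≈ -0.43089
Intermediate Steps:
x(a, h) = h/2
G = 168 (G = 154 + 14 = 168)
V(w) = w/448 (V(w) = w*(1/448) = w/448)
(V(G) + 165098)/(x(z, -464) - 382926) = ((1/448)*168 + 165098)/((½)*(-464) - 382926) = (3/8 + 165098)/(-232 - 382926) = (1320787/8)/(-383158) = (1320787/8)*(-1/383158) = -1320787/3065264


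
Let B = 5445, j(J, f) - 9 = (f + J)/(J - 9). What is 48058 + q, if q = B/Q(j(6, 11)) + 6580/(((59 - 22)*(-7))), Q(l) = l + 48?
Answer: 24935829/518 ≈ 48139.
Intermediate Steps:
j(J, f) = 9 + (J + f)/(-9 + J) (j(J, f) = 9 + (f + J)/(J - 9) = 9 + (J + f)/(-9 + J))
Q(l) = 48 + l
q = 41785/518 (q = 5445/(48 + (-81 + 11 + 10*6)/(-9 + 6)) + 6580/(((59 - 22)*(-7))) = 5445/(48 + (-81 + 11 + 60)/(-3)) + 6580/((37*(-7))) = 5445/(48 - ⅓*(-10)) + 6580/(-259) = 5445/(48 + 10/3) + 6580*(-1/259) = 5445/(154/3) - 940/37 = 5445*(3/154) - 940/37 = 1485/14 - 940/37 = 41785/518 ≈ 80.666)
48058 + q = 48058 + 41785/518 = 24935829/518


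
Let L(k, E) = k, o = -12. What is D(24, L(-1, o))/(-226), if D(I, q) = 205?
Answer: -205/226 ≈ -0.90708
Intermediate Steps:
D(24, L(-1, o))/(-226) = 205/(-226) = 205*(-1/226) = -205/226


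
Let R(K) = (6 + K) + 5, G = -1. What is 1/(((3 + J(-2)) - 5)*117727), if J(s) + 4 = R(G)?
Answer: 1/470908 ≈ 2.1236e-6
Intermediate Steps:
R(K) = 11 + K
J(s) = 6 (J(s) = -4 + (11 - 1) = -4 + 10 = 6)
1/(((3 + J(-2)) - 5)*117727) = 1/(((3 + 6) - 5)*117727) = 1/((9 - 5)*117727) = 1/(4*117727) = 1/470908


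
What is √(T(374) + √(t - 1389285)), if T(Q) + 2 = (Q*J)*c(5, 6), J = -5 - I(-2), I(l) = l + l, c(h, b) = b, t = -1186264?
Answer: √(-2246 + I*√2575549) ≈ 16.038 + 50.032*I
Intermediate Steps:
I(l) = 2*l
J = -1 (J = -5 - 2*(-2) = -5 - 1*(-4) = -5 + 4 = -1)
T(Q) = -2 - 6*Q (T(Q) = -2 + (Q*(-1))*6 = -2 - Q*6 = -2 - 6*Q)
√(T(374) + √(t - 1389285)) = √((-2 - 6*374) + √(-1186264 - 1389285)) = √((-2 - 2244) + √(-2575549)) = √(-2246 + I*√2575549)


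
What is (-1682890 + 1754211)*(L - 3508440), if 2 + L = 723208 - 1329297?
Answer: -293452465451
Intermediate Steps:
L = -606091 (L = -2 + (723208 - 1329297) = -2 - 606089 = -606091)
(-1682890 + 1754211)*(L - 3508440) = (-1682890 + 1754211)*(-606091 - 3508440) = 71321*(-4114531) = -293452465451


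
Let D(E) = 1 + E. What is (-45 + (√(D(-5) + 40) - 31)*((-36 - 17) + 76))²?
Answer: 384400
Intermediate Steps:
(-45 + (√(D(-5) + 40) - 31)*((-36 - 17) + 76))² = (-45 + (√((1 - 5) + 40) - 31)*((-36 - 17) + 76))² = (-45 + (√(-4 + 40) - 31)*(-53 + 76))² = (-45 + (√36 - 31)*23)² = (-45 + (6 - 31)*23)² = (-45 - 25*23)² = (-45 - 575)² = (-620)² = 384400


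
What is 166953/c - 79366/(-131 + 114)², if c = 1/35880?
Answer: 1731189002594/289 ≈ 5.9903e+9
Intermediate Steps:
c = 1/35880 ≈ 2.7871e-5
166953/c - 79366/(-131 + 114)² = 166953/(1/35880) - 79366/(-131 + 114)² = 166953*35880 - 79366/((-17)²) = 5990273640 - 79366/289 = 1731189002594/289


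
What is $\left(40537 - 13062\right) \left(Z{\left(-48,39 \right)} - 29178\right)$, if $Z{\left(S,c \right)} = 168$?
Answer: $-797049750$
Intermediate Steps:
$\left(40537 - 13062\right) \left(Z{\left(-48,39 \right)} - 29178\right) = \left(40537 - 13062\right) \left(168 - 29178\right) = 27475 \left(-29010\right) = -797049750$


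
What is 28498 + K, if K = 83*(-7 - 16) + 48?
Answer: 26637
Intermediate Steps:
K = -1861 (K = 83*(-23) + 48 = -1909 + 48 = -1861)
28498 + K = 28498 - 1861 = 26637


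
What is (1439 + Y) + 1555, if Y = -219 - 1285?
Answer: 1490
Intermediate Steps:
Y = -1504
(1439 + Y) + 1555 = (1439 - 1504) + 1555 = -65 + 1555 = 1490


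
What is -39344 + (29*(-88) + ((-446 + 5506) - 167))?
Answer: -37003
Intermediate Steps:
-39344 + (29*(-88) + ((-446 + 5506) - 167)) = -39344 + (-2552 + (5060 - 167)) = -39344 + (-2552 + 4893) = -39344 + 2341 = -37003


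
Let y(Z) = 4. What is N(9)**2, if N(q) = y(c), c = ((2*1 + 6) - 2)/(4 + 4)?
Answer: 16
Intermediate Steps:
c = 3/4 (c = ((2 + 6) - 2)/8 = (8 - 2)*(1/8) = 6*(1/8) = 3/4 ≈ 0.75000)
N(q) = 4
N(9)**2 = 4**2 = 16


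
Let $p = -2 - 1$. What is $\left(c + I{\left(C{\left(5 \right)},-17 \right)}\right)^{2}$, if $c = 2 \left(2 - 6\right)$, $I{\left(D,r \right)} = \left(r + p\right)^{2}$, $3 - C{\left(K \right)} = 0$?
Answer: $153664$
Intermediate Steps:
$C{\left(K \right)} = 3$ ($C{\left(K \right)} = 3 - 0 = 3 + 0 = 3$)
$p = -3$ ($p = -2 - 1 = -3$)
$I{\left(D,r \right)} = \left(-3 + r\right)^{2}$ ($I{\left(D,r \right)} = \left(r - 3\right)^{2} = \left(-3 + r\right)^{2}$)
$c = -8$ ($c = 2 \left(-4\right) = -8$)
$\left(c + I{\left(C{\left(5 \right)},-17 \right)}\right)^{2} = \left(-8 + \left(-3 - 17\right)^{2}\right)^{2} = \left(-8 + \left(-20\right)^{2}\right)^{2} = \left(-8 + 400\right)^{2} = 392^{2} = 153664$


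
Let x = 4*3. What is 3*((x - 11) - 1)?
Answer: 0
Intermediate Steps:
x = 12
3*((x - 11) - 1) = 3*((12 - 11) - 1) = 3*(1 - 1) = 3*0 = 0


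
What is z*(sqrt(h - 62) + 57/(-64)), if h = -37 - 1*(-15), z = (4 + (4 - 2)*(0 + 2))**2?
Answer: -57 + 128*I*sqrt(21) ≈ -57.0 + 586.57*I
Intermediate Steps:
z = 64 (z = (4 + 2*2)**2 = (4 + 4)**2 = 8**2 = 64)
h = -22 (h = -37 + 15 = -22)
z*(sqrt(h - 62) + 57/(-64)) = 64*(sqrt(-22 - 62) + 57/(-64)) = 64*(sqrt(-84) + 57*(-1/64)) = 64*(2*I*sqrt(21) - 57/64) = 64*(-57/64 + 2*I*sqrt(21)) = -57 + 128*I*sqrt(21)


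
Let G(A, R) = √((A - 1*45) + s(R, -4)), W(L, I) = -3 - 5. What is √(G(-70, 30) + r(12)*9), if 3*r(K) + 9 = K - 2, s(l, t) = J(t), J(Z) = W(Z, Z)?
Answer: √(3 + I*√123) ≈ 2.6916 + 2.0602*I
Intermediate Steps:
W(L, I) = -8
J(Z) = -8
s(l, t) = -8
G(A, R) = √(-53 + A) (G(A, R) = √((A - 1*45) - 8) = √((A - 45) - 8) = √((-45 + A) - 8) = √(-53 + A))
r(K) = -11/3 + K/3 (r(K) = -3 + (K - 2)/3 = -3 + (-2 + K)/3 = -3 + (-⅔ + K/3) = -11/3 + K/3)
√(G(-70, 30) + r(12)*9) = √(√(-53 - 70) + (-11/3 + (⅓)*12)*9) = √(√(-123) + (-11/3 + 4)*9) = √(I*√123 + (⅓)*9) = √(I*√123 + 3) = √(3 + I*√123)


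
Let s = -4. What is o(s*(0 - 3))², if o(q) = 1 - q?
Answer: 121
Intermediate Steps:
o(s*(0 - 3))² = (1 - (-4)*(0 - 3))² = (1 - (-4)*(-3))² = (1 - 1*12)² = (1 - 12)² = (-11)² = 121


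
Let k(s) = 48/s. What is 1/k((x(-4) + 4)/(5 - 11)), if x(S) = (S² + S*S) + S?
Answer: -⅑ ≈ -0.11111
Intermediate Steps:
x(S) = S + 2*S² (x(S) = (S² + S²) + S = 2*S² + S = S + 2*S²)
1/k((x(-4) + 4)/(5 - 11)) = 1/(48/(((-4*(1 + 2*(-4)) + 4)/(5 - 11)))) = 1/(48/(((-4*(1 - 8) + 4)/(-6)))) = 1/(48/(((-4*(-7) + 4)*(-⅙)))) = 1/(48/(((28 + 4)*(-⅙)))) = 1/(48/((32*(-⅙)))) = 1/(48/(-16/3)) = 1/(48*(-3/16)) = 1/(-9) = -⅑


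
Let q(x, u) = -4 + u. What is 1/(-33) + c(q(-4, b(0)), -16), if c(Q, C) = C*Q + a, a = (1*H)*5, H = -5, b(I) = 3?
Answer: -298/33 ≈ -9.0303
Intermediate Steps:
a = -25 (a = (1*(-5))*5 = -5*5 = -25)
c(Q, C) = -25 + C*Q (c(Q, C) = C*Q - 25 = -25 + C*Q)
1/(-33) + c(q(-4, b(0)), -16) = 1/(-33) + (-25 - 16*(-4 + 3)) = -1/33 + (-25 - 16*(-1)) = -1/33 + (-25 + 16) = -1/33 - 9 = -298/33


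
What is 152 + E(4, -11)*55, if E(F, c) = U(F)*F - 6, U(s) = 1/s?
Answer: -123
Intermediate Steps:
E(F, c) = -5 (E(F, c) = F/F - 6 = 1 - 6 = -5)
152 + E(4, -11)*55 = 152 - 5*55 = 152 - 275 = -123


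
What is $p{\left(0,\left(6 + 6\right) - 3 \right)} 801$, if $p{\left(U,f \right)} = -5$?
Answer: $-4005$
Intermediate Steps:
$p{\left(0,\left(6 + 6\right) - 3 \right)} 801 = \left(-5\right) 801 = -4005$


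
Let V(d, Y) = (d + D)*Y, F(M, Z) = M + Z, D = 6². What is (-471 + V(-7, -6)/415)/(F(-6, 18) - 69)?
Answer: 65213/7885 ≈ 8.2705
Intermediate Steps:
D = 36
V(d, Y) = Y*(36 + d) (V(d, Y) = (d + 36)*Y = (36 + d)*Y = Y*(36 + d))
(-471 + V(-7, -6)/415)/(F(-6, 18) - 69) = (-471 - 6*(36 - 7)/415)/((-6 + 18) - 69) = (-471 - 6*29*(1/415))/(12 - 69) = (-471 - 174*1/415)/(-57) = (-471 - 174/415)*(-1/57) = -195639/415*(-1/57) = 65213/7885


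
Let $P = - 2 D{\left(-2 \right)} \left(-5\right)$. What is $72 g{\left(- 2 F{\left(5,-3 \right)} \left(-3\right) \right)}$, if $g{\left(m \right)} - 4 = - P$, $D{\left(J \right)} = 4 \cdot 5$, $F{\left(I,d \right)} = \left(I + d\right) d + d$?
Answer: $-14112$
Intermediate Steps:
$F{\left(I,d \right)} = d + d \left(I + d\right)$ ($F{\left(I,d \right)} = d \left(I + d\right) + d = d + d \left(I + d\right)$)
$D{\left(J \right)} = 20$
$P = 200$ ($P = \left(-2\right) 20 \left(-5\right) = \left(-40\right) \left(-5\right) = 200$)
$g{\left(m \right)} = -196$ ($g{\left(m \right)} = 4 - 200 = -196$)
$72 g{\left(- 2 F{\left(5,-3 \right)} \left(-3\right) \right)} = 72 \left(-196\right) = -14112$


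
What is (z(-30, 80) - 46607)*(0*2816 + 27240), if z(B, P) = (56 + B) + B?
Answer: -1269683640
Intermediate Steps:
z(B, P) = 56 + 2*B
(z(-30, 80) - 46607)*(0*2816 + 27240) = ((56 + 2*(-30)) - 46607)*(0*2816 + 27240) = ((56 - 60) - 46607)*(0 + 27240) = (-4 - 46607)*27240 = -46611*27240 = -1269683640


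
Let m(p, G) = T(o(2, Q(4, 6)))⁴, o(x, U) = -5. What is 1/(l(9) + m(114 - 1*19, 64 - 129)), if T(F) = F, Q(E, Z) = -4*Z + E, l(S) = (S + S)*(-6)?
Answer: 1/517 ≈ 0.0019342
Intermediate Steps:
l(S) = -12*S (l(S) = (2*S)*(-6) = -12*S)
Q(E, Z) = E - 4*Z
m(p, G) = 625 (m(p, G) = (-5)⁴ = 625)
1/(l(9) + m(114 - 1*19, 64 - 129)) = 1/(-12*9 + 625) = 1/(-108 + 625) = 1/517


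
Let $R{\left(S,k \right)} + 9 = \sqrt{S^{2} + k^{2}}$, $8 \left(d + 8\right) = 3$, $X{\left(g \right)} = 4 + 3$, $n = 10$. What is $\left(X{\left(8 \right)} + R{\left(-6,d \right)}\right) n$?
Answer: $-20 + \frac{25 \sqrt{241}}{4} \approx 77.026$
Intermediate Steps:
$X{\left(g \right)} = 7$
$d = - \frac{61}{8}$ ($d = -8 + \frac{1}{8} \cdot 3 = -8 + \frac{3}{8} = - \frac{61}{8} \approx -7.625$)
$R{\left(S,k \right)} = -9 + \sqrt{S^{2} + k^{2}}$
$\left(X{\left(8 \right)} + R{\left(-6,d \right)}\right) n = \left(7 - \left(9 - \sqrt{\left(-6\right)^{2} + \left(- \frac{61}{8}\right)^{2}}\right)\right) 10 = \left(7 - \left(9 - \sqrt{36 + \frac{3721}{64}}\right)\right) 10 = \left(7 - \left(9 - \sqrt{\frac{6025}{64}}\right)\right) 10 = \left(7 - \left(9 - \frac{5 \sqrt{241}}{8}\right)\right) 10 = \left(-2 + \frac{5 \sqrt{241}}{8}\right) 10 = -20 + \frac{25 \sqrt{241}}{4}$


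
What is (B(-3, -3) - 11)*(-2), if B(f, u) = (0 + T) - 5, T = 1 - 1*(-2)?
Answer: 26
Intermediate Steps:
T = 3 (T = 1 + 2 = 3)
B(f, u) = -2 (B(f, u) = (0 + 3) - 5 = 3 - 5 = -2)
(B(-3, -3) - 11)*(-2) = (-2 - 11)*(-2) = -13*(-2) = 26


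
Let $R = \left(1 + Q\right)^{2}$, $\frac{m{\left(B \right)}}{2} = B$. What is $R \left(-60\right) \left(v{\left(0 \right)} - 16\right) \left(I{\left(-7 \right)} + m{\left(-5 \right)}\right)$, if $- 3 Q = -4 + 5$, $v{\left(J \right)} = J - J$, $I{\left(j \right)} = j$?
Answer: $- \frac{21760}{3} \approx -7253.3$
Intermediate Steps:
$v{\left(J \right)} = 0$
$m{\left(B \right)} = 2 B$
$Q = - \frac{1}{3}$ ($Q = - \frac{-4 + 5}{3} = \left(- \frac{1}{3}\right) 1 = - \frac{1}{3} \approx -0.33333$)
$R = \frac{4}{9}$ ($R = \left(1 - \frac{1}{3}\right)^{2} = \left(\frac{2}{3}\right)^{2} = \frac{4}{9} \approx 0.44444$)
$R \left(-60\right) \left(v{\left(0 \right)} - 16\right) \left(I{\left(-7 \right)} + m{\left(-5 \right)}\right) = \frac{4}{9} \left(-60\right) \left(0 - 16\right) \left(-7 + 2 \left(-5\right)\right) = - \frac{80 \left(- 16 \left(-7 - 10\right)\right)}{3} = - \frac{80 \left(\left(-16\right) \left(-17\right)\right)}{3} = \left(- \frac{80}{3}\right) 272 = - \frac{21760}{3}$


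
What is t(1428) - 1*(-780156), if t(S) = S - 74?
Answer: 781510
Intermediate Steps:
t(S) = -74 + S
t(1428) - 1*(-780156) = (-74 + 1428) - 1*(-780156) = 1354 + 780156 = 781510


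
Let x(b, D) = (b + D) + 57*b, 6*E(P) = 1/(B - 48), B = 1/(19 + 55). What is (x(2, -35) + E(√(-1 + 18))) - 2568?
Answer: -26494048/10653 ≈ -2487.0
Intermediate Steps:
B = 1/74 ≈ 0.013514
E(P) = -37/10653 (E(P) = 1/(6*(1/74 - 48)) = 1/(6*(-3551/74)) = (⅙)*(-74/3551) = -37/10653)
x(b, D) = D + 58*b (x(b, D) = (D + b) + 57*b = D + 58*b)
(x(2, -35) + E(√(-1 + 18))) - 2568 = ((-35 + 58*2) - 37/10653) - 2568 = ((-35 + 116) - 37/10653) - 2568 = (81 - 37/10653) - 2568 = 862856/10653 - 2568 = -26494048/10653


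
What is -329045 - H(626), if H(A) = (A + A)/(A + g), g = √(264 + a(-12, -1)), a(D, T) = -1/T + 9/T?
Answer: -105624071/321 ≈ -3.2905e+5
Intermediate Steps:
a(D, T) = 8/T
g = 16 (g = √(264 + 8/(-1)) = √(264 + 8*(-1)) = √(264 - 8) = √256 = 16)
H(A) = 2*A/(16 + A) (H(A) = (A + A)/(A + 16) = (2*A)/(16 + A) = 2*A/(16 + A))
-329045 - H(626) = -329045 - 2*626/(16 + 626) = -329045 - 2*626/642 = -329045 - 1*626/321 = -329045 - 626/321 = -105624071/321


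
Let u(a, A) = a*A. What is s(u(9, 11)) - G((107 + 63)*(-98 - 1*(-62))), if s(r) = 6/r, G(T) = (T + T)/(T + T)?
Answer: -31/33 ≈ -0.93939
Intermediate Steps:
G(T) = 1 (G(T) = (2*T)/((2*T)) = (2*T)*(1/(2*T)) = 1)
u(a, A) = A*a
s(u(9, 11)) - G((107 + 63)*(-98 - 1*(-62))) = 6/((11*9)) - 1*1 = 6/99 - 1 = 6*(1/99) - 1 = 2/33 - 1 = -31/33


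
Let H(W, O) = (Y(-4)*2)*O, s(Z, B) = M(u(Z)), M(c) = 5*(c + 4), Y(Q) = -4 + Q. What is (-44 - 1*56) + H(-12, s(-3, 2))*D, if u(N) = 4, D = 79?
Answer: -50660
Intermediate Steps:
M(c) = 20 + 5*c (M(c) = 5*(4 + c) = 20 + 5*c)
s(Z, B) = 40 (s(Z, B) = 20 + 5*4 = 20 + 20 = 40)
H(W, O) = -16*O (H(W, O) = ((-4 - 4)*2)*O = (-8*2)*O = -16*O)
(-44 - 1*56) + H(-12, s(-3, 2))*D = (-44 - 1*56) - 16*40*79 = (-44 - 56) - 640*79 = -100 - 50560 = -50660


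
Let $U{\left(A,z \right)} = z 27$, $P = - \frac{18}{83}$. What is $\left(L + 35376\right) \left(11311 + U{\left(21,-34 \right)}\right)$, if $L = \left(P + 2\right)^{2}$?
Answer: $\frac{2533056457024}{6889} \approx 3.677 \cdot 10^{8}$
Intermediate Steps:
$P = - \frac{18}{83}$ ($P = \left(-18\right) \frac{1}{83} = - \frac{18}{83} \approx -0.21687$)
$U{\left(A,z \right)} = 27 z$
$L = \frac{21904}{6889}$ ($L = \left(- \frac{18}{83} + 2\right)^{2} = \left(\frac{148}{83}\right)^{2} = \frac{21904}{6889} \approx 3.1796$)
$\left(L + 35376\right) \left(11311 + U{\left(21,-34 \right)}\right) = \left(\frac{21904}{6889} + 35376\right) \left(11311 + 27 \left(-34\right)\right) = \frac{243727168 \left(11311 - 918\right)}{6889} = \frac{243727168}{6889} \cdot 10393 = \frac{2533056457024}{6889}$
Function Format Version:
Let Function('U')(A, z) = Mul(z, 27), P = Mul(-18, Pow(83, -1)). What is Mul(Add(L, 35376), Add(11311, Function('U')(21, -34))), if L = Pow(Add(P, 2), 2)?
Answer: Rational(2533056457024, 6889) ≈ 3.6770e+8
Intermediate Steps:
P = Rational(-18, 83) (P = Mul(-18, Rational(1, 83)) = Rational(-18, 83) ≈ -0.21687)
Function('U')(A, z) = Mul(27, z)
L = Rational(21904, 6889) (L = Pow(Add(Rational(-18, 83), 2), 2) = Pow(Rational(148, 83), 2) = Rational(21904, 6889) ≈ 3.1796)
Mul(Add(L, 35376), Add(11311, Function('U')(21, -34))) = Mul(Add(Rational(21904, 6889), 35376), Add(11311, Mul(27, -34))) = Mul(Rational(243727168, 6889), Add(11311, -918)) = Mul(Rational(243727168, 6889), 10393) = Rational(2533056457024, 6889)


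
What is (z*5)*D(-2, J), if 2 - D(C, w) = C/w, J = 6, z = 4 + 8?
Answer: 140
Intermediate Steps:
z = 12
D(C, w) = 2 - C/w
(z*5)*D(-2, J) = (12*5)*(2 - 1*(-2)/6) = 60*(2 - 1*(-2)*1/6) = 60*(2 + 1/3) = 60*(7/3) = 140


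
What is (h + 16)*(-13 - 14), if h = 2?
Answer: -486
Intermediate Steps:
(h + 16)*(-13 - 14) = (2 + 16)*(-13 - 14) = 18*(-27) = -486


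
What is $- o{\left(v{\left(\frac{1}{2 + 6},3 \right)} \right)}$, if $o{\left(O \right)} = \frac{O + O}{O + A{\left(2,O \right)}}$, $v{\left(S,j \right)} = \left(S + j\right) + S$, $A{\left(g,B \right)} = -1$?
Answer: $- \frac{26}{9} \approx -2.8889$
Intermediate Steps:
$v{\left(S,j \right)} = j + 2 S$
$o{\left(O \right)} = \frac{2 O}{-1 + O}$ ($o{\left(O \right)} = \frac{O + O}{O - 1} = \frac{2 O}{-1 + O}$)
$- o{\left(v{\left(\frac{1}{2 + 6},3 \right)} \right)} = - \frac{2 \left(3 + \frac{2}{2 + 6}\right)}{-1 + \left(3 + \frac{2}{2 + 6}\right)} = - \frac{2 \left(3 + \frac{2}{8}\right)}{-1 + \left(3 + \frac{2}{8}\right)} = - \frac{2 \left(3 + 2 \cdot \frac{1}{8}\right)}{-1 + \left(3 + 2 \cdot \frac{1}{8}\right)} = - \frac{2 \left(3 + \frac{1}{4}\right)}{-1 + \left(3 + \frac{1}{4}\right)} = - \frac{2 \cdot 13}{4 \left(-1 + \frac{13}{4}\right)} = - \frac{2 \cdot 13}{4 \cdot \frac{9}{4}} = - \frac{2 \cdot 13 \cdot 4}{4 \cdot 9} = \left(-1\right) \frac{26}{9} = - \frac{26}{9}$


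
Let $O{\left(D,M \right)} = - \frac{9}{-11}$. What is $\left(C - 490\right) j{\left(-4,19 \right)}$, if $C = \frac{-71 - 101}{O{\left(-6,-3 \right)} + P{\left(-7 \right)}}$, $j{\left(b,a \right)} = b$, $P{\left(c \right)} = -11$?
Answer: $\frac{13247}{7} \approx 1892.4$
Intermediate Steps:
$O{\left(D,M \right)} = \frac{9}{11}$ ($O{\left(D,M \right)} = \left(-9\right) \left(- \frac{1}{11}\right) = \frac{9}{11}$)
$C = \frac{473}{28}$ ($C = \frac{-71 - 101}{\frac{9}{11} - 11} = - \frac{172}{- \frac{112}{11}} = \left(-172\right) \left(- \frac{11}{112}\right) = \frac{473}{28} \approx 16.893$)
$\left(C - 490\right) j{\left(-4,19 \right)} = \left(\frac{473}{28} - 490\right) \left(-4\right) = \left(- \frac{13247}{28}\right) \left(-4\right) = \frac{13247}{7}$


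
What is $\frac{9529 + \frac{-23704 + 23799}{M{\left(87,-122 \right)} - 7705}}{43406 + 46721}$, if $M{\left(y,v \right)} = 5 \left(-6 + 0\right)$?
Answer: $\frac{14741344}{139426469} \approx 0.10573$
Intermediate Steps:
$M{\left(y,v \right)} = -30$ ($M{\left(y,v \right)} = 5 \left(-6\right) = -30$)
$\frac{9529 + \frac{-23704 + 23799}{M{\left(87,-122 \right)} - 7705}}{43406 + 46721} = \frac{9529 + \frac{-23704 + 23799}{-30 - 7705}}{43406 + 46721} = \frac{9529 + \frac{95}{-7735}}{90127} = \left(9529 + 95 \left(- \frac{1}{7735}\right)\right) \frac{1}{90127} = \left(9529 - \frac{19}{1547}\right) \frac{1}{90127} = \frac{14741344}{1547} \cdot \frac{1}{90127} = \frac{14741344}{139426469}$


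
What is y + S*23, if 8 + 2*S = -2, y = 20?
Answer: -95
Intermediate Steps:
S = -5 (S = -4 + (½)*(-2) = -4 - 1 = -5)
y + S*23 = 20 - 5*23 = 20 - 115 = -95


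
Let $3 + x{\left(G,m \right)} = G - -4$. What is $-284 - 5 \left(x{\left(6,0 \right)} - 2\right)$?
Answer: $-309$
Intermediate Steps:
$x{\left(G,m \right)} = 1 + G$ ($x{\left(G,m \right)} = -3 + \left(G - -4\right) = -3 + \left(G + 4\right) = -3 + \left(4 + G\right) = 1 + G$)
$-284 - 5 \left(x{\left(6,0 \right)} - 2\right) = -284 - 5 \left(\left(1 + 6\right) - 2\right) = -284 - 5 \left(7 - 2\right) = -284 - 5 \cdot 5 = -284 - 25 = -309$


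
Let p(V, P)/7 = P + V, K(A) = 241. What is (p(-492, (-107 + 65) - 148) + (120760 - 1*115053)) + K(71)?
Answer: 1174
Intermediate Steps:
p(V, P) = 7*P + 7*V (p(V, P) = 7*(P + V) = 7*P + 7*V)
(p(-492, (-107 + 65) - 148) + (120760 - 1*115053)) + K(71) = ((7*((-107 + 65) - 148) + 7*(-492)) + (120760 - 1*115053)) + 241 = ((7*(-42 - 148) - 3444) + (120760 - 115053)) + 241 = ((7*(-190) - 3444) + 5707) + 241 = ((-1330 - 3444) + 5707) + 241 = (-4774 + 5707) + 241 = 933 + 241 = 1174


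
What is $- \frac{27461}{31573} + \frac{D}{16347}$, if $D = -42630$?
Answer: $- \frac{598287319}{172041277} \approx -3.4776$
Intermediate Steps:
$- \frac{27461}{31573} + \frac{D}{16347} = - \frac{27461}{31573} - \frac{42630}{16347} = \left(-27461\right) \frac{1}{31573} - \frac{14210}{5449} = - \frac{27461}{31573} - \frac{14210}{5449} = - \frac{598287319}{172041277}$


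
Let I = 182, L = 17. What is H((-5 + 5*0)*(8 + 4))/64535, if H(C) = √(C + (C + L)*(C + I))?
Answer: I*√5306/64535 ≈ 0.0011287*I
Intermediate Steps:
H(C) = √(C + (17 + C)*(182 + C)) (H(C) = √(C + (C + 17)*(C + 182)) = √(C + (17 + C)*(182 + C)))
H((-5 + 5*0)*(8 + 4))/64535 = √(3094 + ((-5 + 5*0)*(8 + 4))² + 200*((-5 + 5*0)*(8 + 4)))/64535 = √(3094 + ((-5 + 0)*12)² + 200*((-5 + 0)*12))*(1/64535) = √(3094 + (-5*12)² + 200*(-5*12))*(1/64535) = √(3094 + (-60)² + 200*(-60))*(1/64535) = √(3094 + 3600 - 12000)*(1/64535) = √(-5306)*(1/64535) = (I*√5306)*(1/64535) = I*√5306/64535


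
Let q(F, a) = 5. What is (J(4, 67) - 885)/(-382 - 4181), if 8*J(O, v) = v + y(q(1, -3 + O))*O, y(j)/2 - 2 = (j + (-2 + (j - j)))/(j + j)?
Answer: 34973/182520 ≈ 0.19161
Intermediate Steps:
y(j) = 4 + (-2 + j)/j (y(j) = 4 + 2*((j + (-2 + (j - j)))/(j + j)) = 4 + 2*((j + (-2 + 0))/((2*j))) = 4 + 2*((j - 2)*(1/(2*j))) = 4 + 2*((-2 + j)*(1/(2*j))) = 4 + 2*((-2 + j)/(2*j)) = 4 + (-2 + j)/j)
J(O, v) = v/8 + 23*O/40 (J(O, v) = (v + (5 - 2/5)*O)/8 = (v + (5 - 2*⅕)*O)/8 = (v + (5 - ⅖)*O)/8 = (v + 23*O/5)/8 = v/8 + 23*O/40)
(J(4, 67) - 885)/(-382 - 4181) = (((⅛)*67 + (23/40)*4) - 885)/(-382 - 4181) = ((67/8 + 23/10) - 885)/(-4563) = (427/40 - 885)*(-1/4563) = -34973/40*(-1/4563) = 34973/182520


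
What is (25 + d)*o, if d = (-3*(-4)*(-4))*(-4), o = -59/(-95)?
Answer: 12803/95 ≈ 134.77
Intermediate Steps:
o = 59/95 (o = -59*(-1/95) = 59/95 ≈ 0.62105)
d = 192 (d = (12*(-4))*(-4) = -48*(-4) = 192)
(25 + d)*o = (25 + 192)*(59/95) = 217*(59/95) = 12803/95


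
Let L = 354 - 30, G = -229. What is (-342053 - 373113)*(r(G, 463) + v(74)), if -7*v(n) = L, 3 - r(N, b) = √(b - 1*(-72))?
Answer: 216695298/7 + 715166*√535 ≈ 4.7498e+7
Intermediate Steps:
L = 324
r(N, b) = 3 - √(72 + b) (r(N, b) = 3 - √(b - 1*(-72)) = 3 - √(b + 72) = 3 - √(72 + b))
v(n) = -324/7 (v(n) = -⅐*324 = -324/7)
(-342053 - 373113)*(r(G, 463) + v(74)) = (-342053 - 373113)*((3 - √(72 + 463)) - 324/7) = -715166*((3 - √535) - 324/7) = -715166*(-303/7 - √535) = 216695298/7 + 715166*√535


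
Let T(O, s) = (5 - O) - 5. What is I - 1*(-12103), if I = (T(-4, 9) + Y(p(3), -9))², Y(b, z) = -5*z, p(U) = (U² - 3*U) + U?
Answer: 14504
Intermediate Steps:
p(U) = U² - 2*U
T(O, s) = -O
I = 2401 (I = (-1*(-4) - 5*(-9))² = (4 + 45)² = 49² = 2401)
I - 1*(-12103) = 2401 - 1*(-12103) = 2401 + 12103 = 14504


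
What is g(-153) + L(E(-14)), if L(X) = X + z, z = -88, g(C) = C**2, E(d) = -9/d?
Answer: 326503/14 ≈ 23322.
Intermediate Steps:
L(X) = -88 + X (L(X) = X - 88 = -88 + X)
g(-153) + L(E(-14)) = (-153)**2 + (-88 - 9/(-14)) = 23409 + (-88 - 9*(-1/14)) = 23409 + (-88 + 9/14) = 23409 - 1223/14 = 326503/14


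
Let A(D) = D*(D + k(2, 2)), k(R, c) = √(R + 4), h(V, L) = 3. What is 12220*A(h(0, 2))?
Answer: 109980 + 36660*√6 ≈ 1.9978e+5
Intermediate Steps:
k(R, c) = √(4 + R)
A(D) = D*(D + √6) (A(D) = D*(D + √(4 + 2)) = D*(D + √6))
12220*A(h(0, 2)) = 12220*(3*(3 + √6)) = 12220*(9 + 3*√6) = 109980 + 36660*√6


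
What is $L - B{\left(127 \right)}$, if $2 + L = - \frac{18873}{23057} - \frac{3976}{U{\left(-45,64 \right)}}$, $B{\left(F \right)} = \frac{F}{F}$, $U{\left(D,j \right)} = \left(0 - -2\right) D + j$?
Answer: $\frac{44692744}{299741} \approx 149.1$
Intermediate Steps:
$U{\left(D,j \right)} = j + 2 D$ ($U{\left(D,j \right)} = \left(0 + 2\right) D + j = 2 D + j = j + 2 D$)
$B{\left(F \right)} = 1$
$L = \frac{44992485}{299741}$ ($L = -2 - \left(\frac{18873}{23057} + \frac{3976}{64 + 2 \left(-45\right)}\right) = -2 - \left(\frac{18873}{23057} + \frac{3976}{64 - 90}\right) = -2 - \left(\frac{18873}{23057} + \frac{3976}{-26}\right) = -2 - - \frac{45591967}{299741} = -2 + \left(- \frac{18873}{23057} + \frac{1988}{13}\right) = -2 + \frac{45591967}{299741} = \frac{44992485}{299741} \approx 150.1$)
$L - B{\left(127 \right)} = \frac{44992485}{299741} - 1 = \frac{44692744}{299741}$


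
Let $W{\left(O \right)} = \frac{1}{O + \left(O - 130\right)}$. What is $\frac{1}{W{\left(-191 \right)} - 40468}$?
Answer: $- \frac{512}{20719617} \approx -2.4711 \cdot 10^{-5}$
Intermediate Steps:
$W{\left(O \right)} = \frac{1}{-130 + 2 O}$ ($W{\left(O \right)} = \frac{1}{O + \left(-130 + O\right)} = \frac{1}{-130 + 2 O}$)
$\frac{1}{W{\left(-191 \right)} - 40468} = \frac{1}{\frac{1}{2 \left(-65 - 191\right)} - 40468} = \frac{1}{\frac{1}{2 \left(-256\right)} - 40468} = \frac{1}{\frac{1}{2} \left(- \frac{1}{256}\right) - 40468} = \frac{1}{- \frac{1}{512} - 40468} = \frac{1}{- \frac{20719617}{512}} = - \frac{512}{20719617}$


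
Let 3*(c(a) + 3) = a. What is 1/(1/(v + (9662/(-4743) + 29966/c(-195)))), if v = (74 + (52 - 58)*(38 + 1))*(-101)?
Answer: 149094179/9486 ≈ 15717.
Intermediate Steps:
c(a) = -3 + a/3
v = 16160 (v = (74 - 6*39)*(-101) = (74 - 234)*(-101) = -160*(-101) = 16160)
1/(1/(v + (9662/(-4743) + 29966/c(-195)))) = 1/(1/(16160 + (9662/(-4743) + 29966/(-3 + (1/3)*(-195))))) = 1/(1/(16160 + (9662*(-1/4743) + 29966/(-3 - 65)))) = 1/(1/(16160 + (-9662/4743 + 29966/(-68)))) = 1/(1/(16160 + (-9662/4743 + 29966*(-1/68)))) = 1/(1/(16160 + (-9662/4743 - 14983/34))) = 1/(1/(16160 - 4199581/9486)) = 1/(1/(149094179/9486)) = 1/(9486/149094179) = 149094179/9486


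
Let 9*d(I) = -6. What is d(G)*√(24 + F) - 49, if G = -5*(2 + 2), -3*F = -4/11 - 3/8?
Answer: -49 - √422466/198 ≈ -52.283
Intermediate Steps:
F = 65/264 (F = -(-4/11 - 3/8)/3 = -⅓*(-65/88) = 65/264 ≈ 0.24621)
G = -20 (G = -5*4 = -20)
d(I) = -⅔ (d(I) = (⅑)*(-6) = -⅔)
d(G)*√(24 + F) - 49 = -2*√(24 + 65/264)/3 - 49 = -√422466/198 - 49 = -49 - √422466/198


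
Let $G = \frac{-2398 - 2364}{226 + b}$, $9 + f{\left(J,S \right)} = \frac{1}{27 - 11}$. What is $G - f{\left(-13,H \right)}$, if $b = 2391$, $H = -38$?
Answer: $\frac{298039}{41872} \approx 7.1179$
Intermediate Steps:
$f{\left(J,S \right)} = - \frac{143}{16}$ ($f{\left(J,S \right)} = -9 + \frac{1}{27 - 11} = -9 + \frac{1}{16} = - \frac{143}{16}$)
$G = - \frac{4762}{2617}$ ($G = \frac{-2398 - 2364}{226 + 2391} = - \frac{4762}{2617} \approx -1.8196$)
$G - f{\left(-13,H \right)} = - \frac{4762}{2617} - - \frac{143}{16} = - \frac{4762}{2617} + \frac{143}{16} = \frac{298039}{41872}$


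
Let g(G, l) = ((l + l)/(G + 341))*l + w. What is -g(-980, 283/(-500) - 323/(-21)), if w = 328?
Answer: -11529561019751/35224875000 ≈ -327.31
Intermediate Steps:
g(G, l) = 328 + 2*l**2/(341 + G) (g(G, l) = ((l + l)/(G + 341))*l + 328 = ((2*l)/(341 + G))*l + 328 = (2*l/(341 + G))*l + 328 = 2*l**2/(341 + G) + 328 = 328 + 2*l**2/(341 + G))
-g(-980, 283/(-500) - 323/(-21)) = -2*(55924 + (283/(-500) - 323/(-21))**2 + 164*(-980))/(341 - 980) = -2*(55924 + (283*(-1/500) - 323*(-1/21))**2 - 160720)/(-639) = -2*(-1)*(55924 + (-283/500 + 323/21)**2 - 160720)/639 = -2*(-1)*(55924 + (155557/10500)**2 - 160720)/639 = -2*(-1)*(55924 + 24197980249/110250000 - 160720)/639 = -2*(-1)*(-11529561019751)/(639*110250000) = -1*11529561019751/35224875000 = -11529561019751/35224875000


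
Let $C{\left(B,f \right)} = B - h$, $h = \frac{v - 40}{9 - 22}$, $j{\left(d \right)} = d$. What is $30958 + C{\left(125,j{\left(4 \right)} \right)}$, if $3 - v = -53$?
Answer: $\frac{404095}{13} \approx 31084.0$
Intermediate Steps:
$v = 56$ ($v = 3 - -53 = 3 + 53 = 56$)
$h = - \frac{16}{13}$ ($h = \frac{56 - 40}{9 - 22} = \frac{16}{-13} = 16 \left(- \frac{1}{13}\right) = - \frac{16}{13} \approx -1.2308$)
$C{\left(B,f \right)} = \frac{16}{13} + B$ ($C{\left(B,f \right)} = B - - \frac{16}{13} = B + \frac{16}{13} = \frac{16}{13} + B$)
$30958 + C{\left(125,j{\left(4 \right)} \right)} = 30958 + \left(\frac{16}{13} + 125\right) = 30958 + \frac{1641}{13} = \frac{404095}{13}$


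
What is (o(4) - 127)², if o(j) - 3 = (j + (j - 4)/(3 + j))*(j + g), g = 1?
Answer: 10816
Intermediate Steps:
o(j) = 3 + (1 + j)*(j + (-4 + j)/(3 + j)) (o(j) = 3 + (j + (j - 4)/(3 + j))*(j + 1) = 3 + (j + (-4 + j)/(3 + j))*(1 + j) = 3 + (1 + j)*(j + (-4 + j)/(3 + j)))
(o(4) - 127)² = ((5 + 4³ + 3*4 + 5*4²)/(3 + 4) - 127)² = ((5 + 64 + 12 + 5*16)/7 - 127)² = ((5 + 64 + 12 + 80)/7 - 127)² = ((⅐)*161 - 127)² = (23 - 127)² = (-104)² = 10816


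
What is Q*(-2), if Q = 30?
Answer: -60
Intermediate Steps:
Q*(-2) = 30*(-2) = -60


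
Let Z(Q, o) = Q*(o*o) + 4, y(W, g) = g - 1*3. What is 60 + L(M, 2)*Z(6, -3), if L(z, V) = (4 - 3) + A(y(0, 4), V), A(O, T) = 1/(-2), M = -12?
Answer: 89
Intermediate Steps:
y(W, g) = -3 + g (y(W, g) = g - 3 = -3 + g)
A(O, T) = -1/2
Z(Q, o) = 4 + Q*o**2 (Z(Q, o) = Q*o**2 + 4 = 4 + Q*o**2)
L(z, V) = 1/2 (L(z, V) = (4 - 3) - 1/2 = 1 - 1/2 = 1/2)
60 + L(M, 2)*Z(6, -3) = 60 + (4 + 6*(-3)**2)/2 = 60 + (4 + 6*9)/2 = 60 + (4 + 54)/2 = 60 + (1/2)*58 = 60 + 29 = 89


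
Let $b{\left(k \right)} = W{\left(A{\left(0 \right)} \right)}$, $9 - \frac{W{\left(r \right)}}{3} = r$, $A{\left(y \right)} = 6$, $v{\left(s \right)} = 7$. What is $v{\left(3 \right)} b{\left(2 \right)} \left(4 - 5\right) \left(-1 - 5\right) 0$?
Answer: $0$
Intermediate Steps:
$W{\left(r \right)} = 27 - 3 r$
$b{\left(k \right)} = 9$ ($b{\left(k \right)} = 27 - 18 = 9$)
$v{\left(3 \right)} b{\left(2 \right)} \left(4 - 5\right) \left(-1 - 5\right) 0 = 7 \cdot 9 \left(4 - 5\right) \left(-1 - 5\right) 0 = 7 \cdot 9 \left(\left(-1\right) \left(-6\right)\right) 0 = 7 \cdot 9 \cdot 6 \cdot 0 = 7 \cdot 54 \cdot 0 = 378 \cdot 0 = 0$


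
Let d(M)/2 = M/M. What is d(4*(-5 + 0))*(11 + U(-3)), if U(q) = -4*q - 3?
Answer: 40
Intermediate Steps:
d(M) = 2 (d(M) = 2*(M/M) = 2*1 = 2)
U(q) = -3 - 4*q
d(4*(-5 + 0))*(11 + U(-3)) = 2*(11 + (-3 - 4*(-3))) = 2*(11 + (-3 + 12)) = 2*(11 + 9) = 2*20 = 40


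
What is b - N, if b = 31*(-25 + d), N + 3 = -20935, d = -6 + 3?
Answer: 20070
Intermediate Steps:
d = -3
N = -20938 (N = -3 - 20935 = -20938)
b = -868 (b = 31*(-25 - 3) = 31*(-28) = -868)
b - N = -868 - 1*(-20938) = -868 + 20938 = 20070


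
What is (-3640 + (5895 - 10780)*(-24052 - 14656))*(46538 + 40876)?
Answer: 16528670945160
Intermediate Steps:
(-3640 + (5895 - 10780)*(-24052 - 14656))*(46538 + 40876) = (-3640 - 4885*(-38708))*87414 = (-3640 + 189088580)*87414 = 189084940*87414 = 16528670945160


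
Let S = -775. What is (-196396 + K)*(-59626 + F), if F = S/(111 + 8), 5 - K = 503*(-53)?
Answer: 1204463929908/119 ≈ 1.0122e+10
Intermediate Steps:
K = 26664 (K = 5 - 503*(-53) = 5 - 1*(-26659) = 5 + 26659 = 26664)
F = -775/119 (F = -775/(111 + 8) = -775/119 ≈ -6.5126)
(-196396 + K)*(-59626 + F) = (-196396 + 26664)*(-59626 - 775/119) = -169732*(-7096269/119) = 1204463929908/119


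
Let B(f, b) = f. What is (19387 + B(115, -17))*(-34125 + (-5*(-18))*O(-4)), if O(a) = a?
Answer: -672526470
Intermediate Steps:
(19387 + B(115, -17))*(-34125 + (-5*(-18))*O(-4)) = (19387 + 115)*(-34125 - 5*(-18)*(-4)) = 19502*(-34125 + 90*(-4)) = 19502*(-34125 - 360) = 19502*(-34485) = -672526470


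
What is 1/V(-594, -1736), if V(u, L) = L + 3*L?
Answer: -1/6944 ≈ -0.00014401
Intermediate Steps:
V(u, L) = 4*L
1/V(-594, -1736) = 1/(4*(-1736)) = 1/(-6944) = -1/6944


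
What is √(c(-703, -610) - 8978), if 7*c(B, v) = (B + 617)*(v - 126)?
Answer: 15*√14/7 ≈ 8.0178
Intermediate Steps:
c(B, v) = (-126 + v)*(617 + B)/7 (c(B, v) = ((B + 617)*(v - 126))/7 = ((617 + B)*(-126 + v))/7 = ((-126 + v)*(617 + B))/7 = (-126 + v)*(617 + B)/7)
√(c(-703, -610) - 8978) = √((-11106 - 18*(-703) + (617/7)*(-610) + (⅐)*(-703)*(-610)) - 8978) = √((-11106 + 12654 - 376370/7 + 428830/7) - 8978) = √(63296/7 - 8978) = √(450/7) = 15*√14/7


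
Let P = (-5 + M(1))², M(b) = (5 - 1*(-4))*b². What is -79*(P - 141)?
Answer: 9875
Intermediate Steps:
M(b) = 9*b² (M(b) = (5 + 4)*b² = 9*b²)
P = 16 (P = (-5 + 9*1²)² = (-5 + 9*1)² = (-5 + 9)² = 4² = 16)
-79*(P - 141) = -79*(16 - 141) = -79*(-125) = 9875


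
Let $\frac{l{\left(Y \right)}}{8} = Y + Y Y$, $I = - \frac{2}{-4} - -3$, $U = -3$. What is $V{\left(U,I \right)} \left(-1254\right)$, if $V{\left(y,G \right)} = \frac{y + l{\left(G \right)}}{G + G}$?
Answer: $- \frac{154242}{7} \approx -22035.0$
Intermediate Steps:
$I = \frac{7}{2}$ ($I = \left(-2\right) \left(- \frac{1}{4}\right) + 3 = \frac{1}{2} + 3 = \frac{7}{2} \approx 3.5$)
$l{\left(Y \right)} = 8 Y + 8 Y^{2}$ ($l{\left(Y \right)} = 8 \left(Y + Y Y\right) = 8 \left(Y + Y^{2}\right) = 8 Y + 8 Y^{2}$)
$V{\left(y,G \right)} = \frac{y + 8 G \left(1 + G\right)}{2 G}$ ($V{\left(y,G \right)} = \frac{y + 8 G \left(1 + G\right)}{G + G} = \frac{y + 8 G \left(1 + G\right)}{2 G}$)
$V{\left(U,I \right)} \left(-1254\right) = \left(4 + 4 \cdot \frac{7}{2} + \frac{1}{2} \left(-3\right) \frac{1}{\frac{7}{2}}\right) \left(-1254\right) = \left(4 + 14 + \frac{1}{2} \left(-3\right) \frac{2}{7}\right) \left(-1254\right) = \left(4 + 14 - \frac{3}{7}\right) \left(-1254\right) = \frac{123}{7} \left(-1254\right) = - \frac{154242}{7}$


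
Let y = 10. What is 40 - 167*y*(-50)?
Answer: 83540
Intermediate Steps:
40 - 167*y*(-50) = 40 - 1670*(-50) = 40 - 167*(-500) = 40 + 83500 = 83540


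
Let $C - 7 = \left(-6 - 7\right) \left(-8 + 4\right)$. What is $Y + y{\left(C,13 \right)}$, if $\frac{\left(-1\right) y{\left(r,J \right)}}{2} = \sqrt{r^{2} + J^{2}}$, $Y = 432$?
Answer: $432 - 10 \sqrt{146} \approx 311.17$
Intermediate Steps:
$C = 59$ ($C = 7 + \left(-6 - 7\right) \left(-8 + 4\right) = 7 - -52 = 7 + 52 = 59$)
$y{\left(r,J \right)} = - 2 \sqrt{J^{2} + r^{2}}$ ($y{\left(r,J \right)} = - 2 \sqrt{r^{2} + J^{2}} = - 2 \sqrt{J^{2} + r^{2}}$)
$Y + y{\left(C,13 \right)} = 432 - 2 \sqrt{13^{2} + 59^{2}} = 432 - 2 \sqrt{169 + 3481} = 432 - 2 \sqrt{3650} = 432 - 2 \cdot 5 \sqrt{146} = 432 - 10 \sqrt{146}$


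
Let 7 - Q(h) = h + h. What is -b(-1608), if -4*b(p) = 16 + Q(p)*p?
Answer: -1295642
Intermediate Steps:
Q(h) = 7 - 2*h (Q(h) = 7 - (h + h) = 7 - 2*h)
b(p) = -4 - p*(7 - 2*p)/4 (b(p) = -(16 + (7 - 2*p)*p)/4 = -(16 + p*(7 - 2*p))/4 = -4 - p*(7 - 2*p)/4)
-b(-1608) = -(-4 + (1/4)*(-1608)*(-7 + 2*(-1608))) = -(-4 + (1/4)*(-1608)*(-7 - 3216)) = -(-4 + (1/4)*(-1608)*(-3223)) = -(-4 + 1295646) = -1*1295642 = -1295642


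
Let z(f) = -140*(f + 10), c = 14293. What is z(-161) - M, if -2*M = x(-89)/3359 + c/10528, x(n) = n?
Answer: 1495218051755/70727104 ≈ 21141.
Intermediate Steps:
M = -47073195/70727104 (M = -(-89/3359 + 14293/10528)/2 = -½*47073195/35363552 = -47073195/70727104 ≈ -0.66556)
z(f) = -1400 - 140*f (z(f) = -140*(10 + f) = -1400 - 140*f)
z(-161) - M = (-1400 - 140*(-161)) - 1*(-47073195/70727104) = (-1400 + 22540) + 47073195/70727104 = 21140 + 47073195/70727104 = 1495218051755/70727104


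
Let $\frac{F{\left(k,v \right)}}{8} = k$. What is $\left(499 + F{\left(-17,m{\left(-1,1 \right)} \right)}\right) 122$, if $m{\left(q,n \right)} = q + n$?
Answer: $44286$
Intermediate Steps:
$m{\left(q,n \right)} = n + q$
$F{\left(k,v \right)} = 8 k$
$\left(499 + F{\left(-17,m{\left(-1,1 \right)} \right)}\right) 122 = \left(499 + 8 \left(-17\right)\right) 122 = \left(499 - 136\right) 122 = 363 \cdot 122 = 44286$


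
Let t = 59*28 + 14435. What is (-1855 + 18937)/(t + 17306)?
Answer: 5694/11131 ≈ 0.51154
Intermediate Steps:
t = 16087 (t = 1652 + 14435 = 16087)
(-1855 + 18937)/(t + 17306) = (-1855 + 18937)/(16087 + 17306) = 17082/33393 = 17082*(1/33393) = 5694/11131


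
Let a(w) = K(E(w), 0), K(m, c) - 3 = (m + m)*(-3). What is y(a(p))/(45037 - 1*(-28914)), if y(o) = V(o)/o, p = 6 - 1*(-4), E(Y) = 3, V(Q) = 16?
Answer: -16/1109265 ≈ -1.4424e-5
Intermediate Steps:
p = 10 (p = 6 + 4 = 10)
K(m, c) = 3 - 6*m (K(m, c) = 3 + (m + m)*(-3) = 3 + (2*m)*(-3) = 3 - 6*m)
a(w) = -15 (a(w) = 3 - 6*3 = 3 - 18 = -15)
y(o) = 16/o
y(a(p))/(45037 - 1*(-28914)) = (16/(-15))/(45037 - 1*(-28914)) = (16*(-1/15))/(45037 + 28914) = -16/15/73951 = -16/15*1/73951 = -16/1109265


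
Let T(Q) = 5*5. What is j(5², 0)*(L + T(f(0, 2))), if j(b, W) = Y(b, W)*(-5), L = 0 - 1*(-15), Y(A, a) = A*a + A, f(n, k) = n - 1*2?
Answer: -5000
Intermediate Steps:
f(n, k) = -2 + n (f(n, k) = n - 2 = -2 + n)
T(Q) = 25
Y(A, a) = A + A*a
L = 15 (L = 0 + 15 = 15)
j(b, W) = -5*b*(1 + W) (j(b, W) = (b*(1 + W))*(-5) = -5*b*(1 + W))
j(5², 0)*(L + T(f(0, 2))) = (-5*5²*(1 + 0))*(15 + 25) = -5*25*1*40 = -125*40 = -5000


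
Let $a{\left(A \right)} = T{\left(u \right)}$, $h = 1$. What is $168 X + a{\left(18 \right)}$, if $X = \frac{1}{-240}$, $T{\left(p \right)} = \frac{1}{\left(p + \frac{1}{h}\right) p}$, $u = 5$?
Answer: $- \frac{2}{3} \approx -0.66667$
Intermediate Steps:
$T{\left(p \right)} = \frac{1}{p \left(1 + p\right)}$ ($T{\left(p \right)} = \frac{1}{\left(p + 1^{-1}\right) p} = \frac{1}{\left(p + 1\right) p} = \frac{1}{\left(1 + p\right) p} = \frac{1}{p \left(1 + p\right)}$)
$X = - \frac{1}{240} \approx -0.0041667$
$a{\left(A \right)} = \frac{1}{30}$ ($a{\left(A \right)} = \frac{1}{5 \left(1 + 5\right)} = \frac{1}{5 \cdot 6} = \frac{1}{5} \cdot \frac{1}{6} = \frac{1}{30}$)
$168 X + a{\left(18 \right)} = 168 \left(- \frac{1}{240}\right) + \frac{1}{30} = - \frac{7}{10} + \frac{1}{30} = - \frac{2}{3}$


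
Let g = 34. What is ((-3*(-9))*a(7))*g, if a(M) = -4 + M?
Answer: 2754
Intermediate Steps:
((-3*(-9))*a(7))*g = ((-3*(-9))*(-4 + 7))*34 = (27*3)*34 = 81*34 = 2754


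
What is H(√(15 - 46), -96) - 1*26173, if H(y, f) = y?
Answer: -26173 + I*√31 ≈ -26173.0 + 5.5678*I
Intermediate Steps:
H(√(15 - 46), -96) - 1*26173 = √(15 - 46) - 1*26173 = √(-31) - 26173 = I*√31 - 26173 = -26173 + I*√31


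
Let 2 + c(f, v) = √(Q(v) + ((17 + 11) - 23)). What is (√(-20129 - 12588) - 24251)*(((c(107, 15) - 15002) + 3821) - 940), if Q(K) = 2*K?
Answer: (12123 - √35)*(24251 - I*√32717) ≈ 2.9385e+8 - 2.1917e+6*I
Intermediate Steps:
c(f, v) = -2 + √(5 + 2*v) (c(f, v) = -2 + √(2*v + ((17 + 11) - 23)) = -2 + √(2*v + (28 - 23)) = -2 + √(2*v + 5) = -2 + √(5 + 2*v))
(√(-20129 - 12588) - 24251)*(((c(107, 15) - 15002) + 3821) - 940) = (√(-20129 - 12588) - 24251)*((((-2 + √(5 + 2*15)) - 15002) + 3821) - 940) = (√(-32717) - 24251)*((((-2 + √(5 + 30)) - 15002) + 3821) - 940) = (I*√32717 - 24251)*((((-2 + √35) - 15002) + 3821) - 940) = (-24251 + I*√32717)*(((-15004 + √35) + 3821) - 940) = (-24251 + I*√32717)*((-11183 + √35) - 940) = (-24251 + I*√32717)*(-12123 + √35)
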